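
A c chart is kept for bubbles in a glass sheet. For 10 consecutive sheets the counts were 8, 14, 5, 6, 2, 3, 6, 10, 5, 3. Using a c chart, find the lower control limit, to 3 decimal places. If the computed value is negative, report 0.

c̄ = (8 + 14 + 5 + 6 + 2 + 3 + 6 + 10 + 5 + 3) / 10 = 62 / 10 = 6.2000
LCL = c̄ − 3√c̄ = 6.2000 − 3 × 2.4900 = -1.2699 → 0 (cannot be negative)

0.000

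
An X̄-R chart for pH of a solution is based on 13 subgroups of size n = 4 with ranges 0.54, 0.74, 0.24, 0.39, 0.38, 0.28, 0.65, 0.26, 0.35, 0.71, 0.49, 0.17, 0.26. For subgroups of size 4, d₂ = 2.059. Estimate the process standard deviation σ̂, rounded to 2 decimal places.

0.20

R̄ = (0.54 + 0.74 + 0.24 + 0.39 + 0.38 + 0.28 + 0.65 + 0.26 + 0.35 + 0.71 + 0.49 + 0.17 + 0.26) / 13 = 0.4200
σ̂ = R̄ / d₂ = 0.4200 / 2.059 = 0.2040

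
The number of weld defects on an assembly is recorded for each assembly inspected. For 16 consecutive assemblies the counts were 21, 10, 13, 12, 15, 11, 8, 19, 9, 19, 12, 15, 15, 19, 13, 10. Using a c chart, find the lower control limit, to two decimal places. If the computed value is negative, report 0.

2.66

c̄ = (21 + 10 + 13 + 12 + 15 + 11 + 8 + 19 + 9 + 19 + 12 + 15 + 15 + 19 + 13 + 10) / 16 = 221 / 16 = 13.8125
LCL = c̄ − 3√c̄ = 13.8125 − 3 × 3.7165 = 2.6629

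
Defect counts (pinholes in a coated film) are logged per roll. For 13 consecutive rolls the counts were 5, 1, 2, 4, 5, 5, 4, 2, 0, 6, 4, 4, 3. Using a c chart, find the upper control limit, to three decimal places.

c̄ = (5 + 1 + 2 + 4 + 5 + 5 + 4 + 2 + 0 + 6 + 4 + 4 + 3) / 13 = 45 / 13 = 3.4615
UCL = c̄ + 3√c̄ = 3.4615 + 3 × √3.4615 = 3.4615 + 3 × 1.8605 = 9.0431

9.043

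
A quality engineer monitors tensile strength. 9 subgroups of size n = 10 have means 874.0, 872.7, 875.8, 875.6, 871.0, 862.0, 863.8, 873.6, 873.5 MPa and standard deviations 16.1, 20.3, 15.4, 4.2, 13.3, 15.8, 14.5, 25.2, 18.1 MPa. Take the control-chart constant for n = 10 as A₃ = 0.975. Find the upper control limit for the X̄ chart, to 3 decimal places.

886.814

X̄̄ = (874.0 + 872.7 + 875.8 + 875.6 + 871.0 + 862.0 + 863.8 + 873.6 + 873.5) / 9 = 871.3333
s̄ = (16.1 + 20.3 + 15.4 + 4.2 + 13.3 + 15.8 + 14.5 + 25.2 + 18.1) / 9 = 15.8778
UCL = X̄̄ + A₃·s̄ = 871.3333 + 0.975 × 15.8778 = 886.8142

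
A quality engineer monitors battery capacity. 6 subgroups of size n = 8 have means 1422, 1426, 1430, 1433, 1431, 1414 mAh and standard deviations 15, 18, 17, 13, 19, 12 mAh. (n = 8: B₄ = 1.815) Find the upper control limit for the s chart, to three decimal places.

28.435

s̄ = (15 + 18 + 17 + 13 + 19 + 12) / 6 = 15.6667
UCL_s = B₄·s̄ = 1.815 × 15.6667 = 28.4350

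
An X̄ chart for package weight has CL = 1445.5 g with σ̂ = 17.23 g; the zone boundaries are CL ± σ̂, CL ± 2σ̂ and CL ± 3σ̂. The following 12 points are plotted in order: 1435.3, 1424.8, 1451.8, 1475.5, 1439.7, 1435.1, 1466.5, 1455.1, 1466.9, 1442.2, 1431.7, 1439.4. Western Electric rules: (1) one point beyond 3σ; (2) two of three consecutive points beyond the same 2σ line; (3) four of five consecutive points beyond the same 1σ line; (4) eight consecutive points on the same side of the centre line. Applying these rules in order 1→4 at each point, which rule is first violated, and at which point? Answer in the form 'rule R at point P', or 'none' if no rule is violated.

Zone of each point (C = within 1σ̂, B = 1σ̂–2σ̂, A = 2σ̂–3σ̂, * = beyond 3σ̂; sign = side of CL): 1:-C, 2:-B, 3:+C, 4:+B, 5:-C, 6:-C, 7:+B, 8:+C, 9:+B, 10:-C, 11:-C, 12:-C
No rule fires across all 12 points.

none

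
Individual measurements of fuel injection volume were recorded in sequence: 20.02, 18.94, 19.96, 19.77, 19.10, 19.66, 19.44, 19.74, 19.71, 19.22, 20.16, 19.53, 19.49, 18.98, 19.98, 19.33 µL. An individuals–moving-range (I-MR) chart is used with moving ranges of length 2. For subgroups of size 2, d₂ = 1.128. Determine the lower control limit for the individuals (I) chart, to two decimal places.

18.09

X̄ = (20.02 + 18.94 + 19.96 + 19.77 + 19.10 + 19.66 + 19.44 + 19.74 + 19.71 + 19.22 + 20.16 + 19.53 + 19.49 + 18.98 + 19.98 + 19.33) / 16 = 19.5644
Moving ranges: 1.08, 1.02, 0.19, 0.67, 0.56, 0.22, 0.30, 0.03, 0.49, 0.94, 0.63, 0.04, 0.51, 1.00, 0.65; M̄R̄ = 8.3300 / 15 = 0.5553
LCL = X̄ − 3·M̄R̄/d₂ = 19.5644 − 3 × 0.5553 / 1.128 = 18.0874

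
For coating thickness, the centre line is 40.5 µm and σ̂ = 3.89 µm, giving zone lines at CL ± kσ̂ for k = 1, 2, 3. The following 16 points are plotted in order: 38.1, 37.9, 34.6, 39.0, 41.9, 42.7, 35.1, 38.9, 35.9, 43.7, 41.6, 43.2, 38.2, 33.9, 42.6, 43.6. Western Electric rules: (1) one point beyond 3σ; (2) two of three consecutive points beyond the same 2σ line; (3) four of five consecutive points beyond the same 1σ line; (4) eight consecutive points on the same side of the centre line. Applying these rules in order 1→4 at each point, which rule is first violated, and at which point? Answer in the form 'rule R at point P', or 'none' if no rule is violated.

none

Zone of each point (C = within 1σ̂, B = 1σ̂–2σ̂, A = 2σ̂–3σ̂, * = beyond 3σ̂; sign = side of CL): 1:-C, 2:-C, 3:-B, 4:-C, 5:+C, 6:+C, 7:-B, 8:-C, 9:-B, 10:+C, 11:+C, 12:+C, 13:-C, 14:-B, 15:+C, 16:+C
No rule fires across all 16 points.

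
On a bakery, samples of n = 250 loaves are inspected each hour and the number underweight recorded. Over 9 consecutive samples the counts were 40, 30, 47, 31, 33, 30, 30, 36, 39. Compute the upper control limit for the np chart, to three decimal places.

51.592

p̄ = Σdᵢ / (k·n) = 316 / (9 × 250) = 0.14044
UCL = np̄ + 3·√(np̄(1−p̄)) = 35.1111 + 3 × √(35.1111×0.85956) = 35.1111 + 3 × 5.4936 = 51.5920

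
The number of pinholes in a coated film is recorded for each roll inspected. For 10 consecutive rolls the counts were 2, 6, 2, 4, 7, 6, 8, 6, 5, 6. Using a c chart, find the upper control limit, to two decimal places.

12.04

c̄ = (2 + 6 + 2 + 4 + 7 + 6 + 8 + 6 + 5 + 6) / 10 = 52 / 10 = 5.2000
UCL = c̄ + 3√c̄ = 5.2000 + 3 × √5.2000 = 5.2000 + 3 × 2.2804 = 12.0411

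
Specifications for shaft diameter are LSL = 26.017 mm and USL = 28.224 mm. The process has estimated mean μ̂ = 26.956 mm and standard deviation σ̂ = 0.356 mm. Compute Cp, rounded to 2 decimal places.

Cp = (USL − LSL) / (6σ̂) = (28.224 − 26.017) / (6 × 0.356) = 2.2070 / 2.1360 = 1.0332

1.03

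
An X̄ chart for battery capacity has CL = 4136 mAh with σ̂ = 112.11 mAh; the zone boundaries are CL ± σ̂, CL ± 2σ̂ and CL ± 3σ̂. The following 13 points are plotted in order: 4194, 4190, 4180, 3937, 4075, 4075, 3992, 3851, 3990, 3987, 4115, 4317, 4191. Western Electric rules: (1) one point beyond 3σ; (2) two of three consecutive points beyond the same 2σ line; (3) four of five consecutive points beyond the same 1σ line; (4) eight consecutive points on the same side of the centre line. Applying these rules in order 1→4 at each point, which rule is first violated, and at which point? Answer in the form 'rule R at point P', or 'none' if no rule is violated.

Zone of each point (C = within 1σ̂, B = 1σ̂–2σ̂, A = 2σ̂–3σ̂, * = beyond 3σ̂; sign = side of CL): 1:+C, 2:+C, 3:+C, 4:-B, 5:-C, 6:-C, 7:-B, 8:-A, 9:-B, 10:-B, 11:-C, 12:+B, 13:+C
Rule 3 (four of five consecutive points beyond the same 1σ limit) is satisfied at point 10.

rule 3 at point 10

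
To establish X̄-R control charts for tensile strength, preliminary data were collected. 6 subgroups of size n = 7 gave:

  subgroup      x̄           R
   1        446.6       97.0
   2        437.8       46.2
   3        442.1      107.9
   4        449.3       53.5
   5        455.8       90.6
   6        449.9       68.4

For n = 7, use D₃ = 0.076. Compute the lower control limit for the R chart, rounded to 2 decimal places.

5.87

R̄ = (97.0 + 46.2 + 107.9 + 53.5 + 90.6 + 68.4) / 6 = 463.6000 / 6 = 77.2667
LCL_R = D₃·R̄ = 0.076 × 77.2667 = 5.8723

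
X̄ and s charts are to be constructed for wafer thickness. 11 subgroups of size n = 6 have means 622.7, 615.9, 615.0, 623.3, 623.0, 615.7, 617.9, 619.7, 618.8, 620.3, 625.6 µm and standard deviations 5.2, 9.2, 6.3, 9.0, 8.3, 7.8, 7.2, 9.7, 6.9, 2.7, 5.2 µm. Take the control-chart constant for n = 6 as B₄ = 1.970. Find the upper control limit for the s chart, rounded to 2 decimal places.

13.88

s̄ = (5.2 + 9.2 + 6.3 + 9.0 + 8.3 + 7.8 + 7.2 + 9.7 + 6.9 + 2.7 + 5.2) / 11 = 7.0455
UCL_s = B₄·s̄ = 1.970 × 7.0455 = 13.8795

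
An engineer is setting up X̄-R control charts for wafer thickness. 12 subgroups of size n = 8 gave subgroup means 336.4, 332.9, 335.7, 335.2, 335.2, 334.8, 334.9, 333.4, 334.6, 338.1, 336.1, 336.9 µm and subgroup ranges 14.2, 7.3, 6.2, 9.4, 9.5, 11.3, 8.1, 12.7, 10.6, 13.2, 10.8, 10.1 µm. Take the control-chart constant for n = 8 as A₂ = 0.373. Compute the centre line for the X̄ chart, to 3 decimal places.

335.350

X̄̄ = (336.4 + 332.9 + 335.7 + 335.2 + 335.2 + 334.8 + 334.9 + 333.4 + 334.6 + 338.1 + 336.1 + 336.9) / 12 = 4024.2000 / 12 = 335.3500
CL = X̄̄ = 335.3500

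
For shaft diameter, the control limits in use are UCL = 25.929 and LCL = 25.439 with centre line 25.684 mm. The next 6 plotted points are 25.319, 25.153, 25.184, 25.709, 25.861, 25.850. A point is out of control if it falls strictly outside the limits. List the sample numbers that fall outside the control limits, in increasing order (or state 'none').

1, 2, 3

Compare each point to [25.439, 25.929]: sample 1 = 25.319 < LCL; sample 2 = 25.153 < LCL; sample 3 = 25.184 < LCL.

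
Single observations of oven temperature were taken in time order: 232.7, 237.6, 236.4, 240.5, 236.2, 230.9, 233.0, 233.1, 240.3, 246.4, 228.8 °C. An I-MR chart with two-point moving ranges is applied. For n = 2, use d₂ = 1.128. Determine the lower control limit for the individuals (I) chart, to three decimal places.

221.922

X̄ = (232.7 + 237.6 + 236.4 + 240.5 + 236.2 + 230.9 + 233.0 + 233.1 + 240.3 + 246.4 + 228.8) / 11 = 235.9909
Moving ranges: 4.9, 1.2, 4.1, 4.3, 5.3, 2.1, 0.1, 7.2, 6.1, 17.6; M̄R̄ = 52.9000 / 10 = 5.2900
LCL = X̄ − 3·M̄R̄/d₂ = 235.9909 − 3 × 5.2900 / 1.128 = 221.9218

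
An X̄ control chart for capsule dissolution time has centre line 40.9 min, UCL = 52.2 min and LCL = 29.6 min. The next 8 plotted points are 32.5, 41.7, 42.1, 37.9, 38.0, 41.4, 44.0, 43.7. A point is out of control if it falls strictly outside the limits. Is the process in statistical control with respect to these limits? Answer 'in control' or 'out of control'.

in control

All 8 points lie within [29.6, 52.2].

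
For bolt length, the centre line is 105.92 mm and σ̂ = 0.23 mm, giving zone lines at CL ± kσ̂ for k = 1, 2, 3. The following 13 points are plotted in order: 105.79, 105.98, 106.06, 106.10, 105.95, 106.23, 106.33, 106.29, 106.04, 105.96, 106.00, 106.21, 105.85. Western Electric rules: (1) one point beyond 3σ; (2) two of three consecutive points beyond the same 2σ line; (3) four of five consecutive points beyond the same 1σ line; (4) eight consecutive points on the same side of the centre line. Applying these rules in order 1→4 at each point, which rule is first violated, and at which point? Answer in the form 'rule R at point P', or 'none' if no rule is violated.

rule 4 at point 9

Zone of each point (C = within 1σ̂, B = 1σ̂–2σ̂, A = 2σ̂–3σ̂, * = beyond 3σ̂; sign = side of CL): 1:-C, 2:+C, 3:+C, 4:+C, 5:+C, 6:+B, 7:+B, 8:+B, 9:+C, 10:+C, 11:+C, 12:+B, 13:-C
Rule 4 (eight consecutive points on the same side of the centre line) is satisfied at point 9.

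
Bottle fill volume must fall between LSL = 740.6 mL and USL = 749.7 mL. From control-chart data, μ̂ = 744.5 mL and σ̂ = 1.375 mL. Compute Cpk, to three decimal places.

0.945

Cpu = (USL − μ̂) / (3σ̂) = (749.7 − 744.5) / (3 × 1.375) = 1.2606; Cpl = (μ̂ − LSL) / (3σ̂) = (744.5 − 740.6) / (3 × 1.375) = 0.9455; Cpk = min(Cpu, Cpl) = 0.9455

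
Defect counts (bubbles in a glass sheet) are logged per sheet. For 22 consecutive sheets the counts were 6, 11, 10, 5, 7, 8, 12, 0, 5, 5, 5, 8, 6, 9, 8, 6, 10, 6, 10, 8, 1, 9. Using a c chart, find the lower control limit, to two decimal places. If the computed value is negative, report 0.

c̄ = (6 + 11 + 10 + 5 + 7 + 8 + 12 + 0 + 5 + 5 + 5 + 8 + 6 + 9 + 8 + 6 + 10 + 6 + 10 + 8 + 1 + 9) / 22 = 155 / 22 = 7.0455
LCL = c̄ − 3√c̄ = 7.0455 − 3 × 2.6543 = -0.9175 → 0 (cannot be negative)

0.00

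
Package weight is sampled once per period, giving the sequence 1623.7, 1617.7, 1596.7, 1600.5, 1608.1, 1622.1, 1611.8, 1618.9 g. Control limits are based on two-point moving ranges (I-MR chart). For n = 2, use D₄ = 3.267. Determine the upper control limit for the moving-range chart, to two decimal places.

Moving ranges: 6.0, 21.0, 3.8, 7.6, 14.0, 10.3, 7.1; M̄R̄ = 69.8000 / 7 = 9.9714
UCL_MR = D₄·M̄R̄ = 3.267 × 9.9714 = 32.5767

32.58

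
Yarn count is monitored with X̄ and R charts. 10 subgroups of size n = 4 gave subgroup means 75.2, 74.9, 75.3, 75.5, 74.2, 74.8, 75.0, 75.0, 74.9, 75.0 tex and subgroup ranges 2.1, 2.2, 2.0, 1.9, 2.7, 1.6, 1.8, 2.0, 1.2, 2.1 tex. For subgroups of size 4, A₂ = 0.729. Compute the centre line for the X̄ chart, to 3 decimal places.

74.980

X̄̄ = (75.2 + 74.9 + 75.3 + 75.5 + 74.2 + 74.8 + 75.0 + 75.0 + 74.9 + 75.0) / 10 = 749.8000 / 10 = 74.9800
CL = X̄̄ = 74.9800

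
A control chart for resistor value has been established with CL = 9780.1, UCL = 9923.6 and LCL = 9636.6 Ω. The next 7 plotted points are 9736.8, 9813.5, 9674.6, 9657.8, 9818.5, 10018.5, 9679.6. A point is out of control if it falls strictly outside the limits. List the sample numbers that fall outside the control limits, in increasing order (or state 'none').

Compare each point to [9636.6, 9923.6]: sample 6 = 10018.5 > UCL.

6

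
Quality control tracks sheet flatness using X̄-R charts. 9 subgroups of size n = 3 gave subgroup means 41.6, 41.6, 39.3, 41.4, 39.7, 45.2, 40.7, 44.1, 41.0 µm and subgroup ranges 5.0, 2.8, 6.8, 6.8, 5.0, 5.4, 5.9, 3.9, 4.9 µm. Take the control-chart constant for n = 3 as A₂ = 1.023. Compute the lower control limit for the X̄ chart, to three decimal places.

36.337

X̄̄ = (41.6 + 41.6 + 39.3 + 41.4 + 39.7 + 45.2 + 40.7 + 44.1 + 41.0) / 9 = 374.6000 / 9 = 41.6222
R̄ = (5.0 + 2.8 + 6.8 + 6.8 + 5.0 + 5.4 + 5.9 + 3.9 + 4.9) / 9 = 46.5000 / 9 = 5.1667
LCL = X̄̄ − A₂·R̄ = 41.6222 − 1.023 × 5.1667 = 36.3367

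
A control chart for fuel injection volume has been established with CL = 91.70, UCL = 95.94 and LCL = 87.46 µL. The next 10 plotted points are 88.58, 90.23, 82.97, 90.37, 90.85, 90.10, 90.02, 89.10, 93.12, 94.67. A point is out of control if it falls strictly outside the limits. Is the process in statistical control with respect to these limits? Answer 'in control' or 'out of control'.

out of control

Compare each point to [87.46, 95.94]: sample 3 = 82.97 < LCL.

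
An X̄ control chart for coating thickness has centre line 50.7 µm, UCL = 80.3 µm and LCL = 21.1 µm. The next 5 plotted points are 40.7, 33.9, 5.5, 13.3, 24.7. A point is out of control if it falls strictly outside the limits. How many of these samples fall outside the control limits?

2

Compare each point to [21.1, 80.3]: sample 3 = 5.5 < LCL; sample 4 = 13.3 < LCL.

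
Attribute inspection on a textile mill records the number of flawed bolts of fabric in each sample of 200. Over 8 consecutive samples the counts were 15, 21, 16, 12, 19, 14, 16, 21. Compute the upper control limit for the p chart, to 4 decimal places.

p̄ = Σdᵢ / (k·n) = 134 / (8 × 200) = 0.08375
UCL = p̄ + 3·√(p̄(1−p̄)/n) = 0.08375 + 3 × √(0.08375×0.91625/200) = 0.08375 + 3 × 0.01959 = 0.14251

0.1425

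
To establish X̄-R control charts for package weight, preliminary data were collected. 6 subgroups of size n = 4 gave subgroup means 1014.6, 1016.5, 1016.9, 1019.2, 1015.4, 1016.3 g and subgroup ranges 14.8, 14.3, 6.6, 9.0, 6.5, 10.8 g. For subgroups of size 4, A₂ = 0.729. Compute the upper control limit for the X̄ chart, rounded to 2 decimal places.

1024.02

X̄̄ = (1014.6 + 1016.5 + 1016.9 + 1019.2 + 1015.4 + 1016.3) / 6 = 6098.9000 / 6 = 1016.4833
R̄ = (14.8 + 14.3 + 6.6 + 9.0 + 6.5 + 10.8) / 6 = 62.0000 / 6 = 10.3333
UCL = X̄̄ + A₂·R̄ = 1016.4833 + 0.729 × 10.3333 = 1024.0163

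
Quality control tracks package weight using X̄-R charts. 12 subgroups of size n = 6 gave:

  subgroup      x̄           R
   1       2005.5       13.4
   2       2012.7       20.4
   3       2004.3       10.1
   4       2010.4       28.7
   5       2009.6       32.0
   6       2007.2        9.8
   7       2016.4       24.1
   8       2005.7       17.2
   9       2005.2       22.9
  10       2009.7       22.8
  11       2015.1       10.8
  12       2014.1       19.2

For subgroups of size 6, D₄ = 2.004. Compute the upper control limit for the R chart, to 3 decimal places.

38.644

R̄ = (13.4 + 20.4 + 10.1 + 28.7 + 32.0 + 9.8 + 24.1 + 17.2 + 22.9 + 22.8 + 10.8 + 19.2) / 12 = 231.4000 / 12 = 19.2833
UCL_R = D₄·R̄ = 2.004 × 19.2833 = 38.6438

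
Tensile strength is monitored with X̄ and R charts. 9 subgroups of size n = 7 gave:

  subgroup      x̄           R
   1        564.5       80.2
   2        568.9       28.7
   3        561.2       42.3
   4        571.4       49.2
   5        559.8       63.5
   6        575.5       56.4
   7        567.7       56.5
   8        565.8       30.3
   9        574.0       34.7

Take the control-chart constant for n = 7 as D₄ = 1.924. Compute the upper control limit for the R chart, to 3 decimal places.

94.447

R̄ = (80.2 + 28.7 + 42.3 + 49.2 + 63.5 + 56.4 + 56.5 + 30.3 + 34.7) / 9 = 441.8000 / 9 = 49.0889
UCL_R = D₄·R̄ = 1.924 × 49.0889 = 94.4470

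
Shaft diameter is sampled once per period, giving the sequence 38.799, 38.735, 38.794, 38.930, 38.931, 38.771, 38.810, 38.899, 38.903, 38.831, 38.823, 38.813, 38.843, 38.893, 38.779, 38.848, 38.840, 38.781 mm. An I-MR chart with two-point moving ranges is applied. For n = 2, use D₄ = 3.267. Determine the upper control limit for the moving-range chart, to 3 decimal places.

0.187

Moving ranges: 0.064, 0.059, 0.136, 0.001, 0.160, 0.039, 0.089, 0.004, 0.072, 0.008, 0.010, 0.030, 0.050, 0.114, 0.069, 0.008, 0.059; M̄R̄ = 0.9720 / 17 = 0.0572
UCL_MR = D₄·M̄R̄ = 3.267 × 0.0572 = 0.1868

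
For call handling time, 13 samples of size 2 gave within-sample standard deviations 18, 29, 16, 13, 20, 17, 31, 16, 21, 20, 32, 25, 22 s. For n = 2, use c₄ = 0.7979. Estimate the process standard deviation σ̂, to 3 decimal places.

s̄ = (18 + 29 + 16 + 13 + 20 + 17 + 31 + 16 + 21 + 20 + 32 + 25 + 22) / 13 = 21.5385
σ̂ = s̄ / c₄ = 21.5385 / 0.7979 = 26.9939

26.994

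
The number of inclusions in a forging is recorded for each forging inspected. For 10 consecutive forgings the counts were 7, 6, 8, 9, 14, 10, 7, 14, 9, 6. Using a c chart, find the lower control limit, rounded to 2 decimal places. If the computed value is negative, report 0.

0.00

c̄ = (7 + 6 + 8 + 9 + 14 + 10 + 7 + 14 + 9 + 6) / 10 = 90 / 10 = 9.0000
LCL = c̄ − 3√c̄ = 9.0000 − 3 × 3.0000 = 0.0000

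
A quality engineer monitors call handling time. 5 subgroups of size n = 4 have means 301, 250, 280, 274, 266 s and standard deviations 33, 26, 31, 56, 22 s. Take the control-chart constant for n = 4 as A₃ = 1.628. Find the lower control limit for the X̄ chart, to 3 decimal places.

X̄̄ = (301 + 250 + 280 + 274 + 266) / 5 = 274.2000
s̄ = (33 + 26 + 31 + 56 + 22) / 5 = 33.6000
LCL = X̄̄ − A₃·s̄ = 274.2000 − 1.628 × 33.6000 = 219.4992

219.499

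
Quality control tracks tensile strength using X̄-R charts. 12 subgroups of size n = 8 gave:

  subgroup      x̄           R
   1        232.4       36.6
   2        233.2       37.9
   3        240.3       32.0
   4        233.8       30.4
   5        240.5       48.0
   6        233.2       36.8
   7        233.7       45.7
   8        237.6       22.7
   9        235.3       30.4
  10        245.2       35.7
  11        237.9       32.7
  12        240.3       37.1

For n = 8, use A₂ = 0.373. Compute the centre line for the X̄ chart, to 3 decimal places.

X̄̄ = (232.4 + 233.2 + 240.3 + 233.8 + 240.5 + 233.2 + 233.7 + 237.6 + 235.3 + 245.2 + 237.9 + 240.3) / 12 = 2843.4000 / 12 = 236.9500
CL = X̄̄ = 236.9500

236.950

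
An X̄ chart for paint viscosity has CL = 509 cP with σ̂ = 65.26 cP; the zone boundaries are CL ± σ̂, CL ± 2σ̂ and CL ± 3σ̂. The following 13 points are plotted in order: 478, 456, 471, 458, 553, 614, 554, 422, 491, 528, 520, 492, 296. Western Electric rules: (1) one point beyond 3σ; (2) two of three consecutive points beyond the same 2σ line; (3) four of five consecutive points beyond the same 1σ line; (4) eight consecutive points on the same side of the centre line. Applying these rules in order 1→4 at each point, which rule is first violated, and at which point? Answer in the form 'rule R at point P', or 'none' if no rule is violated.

rule 1 at point 13

Zone of each point (C = within 1σ̂, B = 1σ̂–2σ̂, A = 2σ̂–3σ̂, * = beyond 3σ̂; sign = side of CL): 1:-C, 2:-C, 3:-C, 4:-C, 5:+C, 6:+B, 7:+C, 8:-B, 9:-C, 10:+C, 11:+C, 12:-C, 13:-*
Rule 1 (one point beyond the 3σ limits) is satisfied at point 13.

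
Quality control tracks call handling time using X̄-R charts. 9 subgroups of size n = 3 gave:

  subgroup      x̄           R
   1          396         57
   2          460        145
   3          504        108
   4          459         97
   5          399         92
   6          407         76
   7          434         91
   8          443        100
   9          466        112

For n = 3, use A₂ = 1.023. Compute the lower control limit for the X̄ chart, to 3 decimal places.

341.090

X̄̄ = (396 + 460 + 504 + 459 + 399 + 407 + 434 + 443 + 466) / 9 = 3968.0000 / 9 = 440.8889
R̄ = (57 + 145 + 108 + 97 + 92 + 76 + 91 + 100 + 112) / 9 = 878.0000 / 9 = 97.5556
LCL = X̄̄ − A₂·R̄ = 440.8889 − 1.023 × 97.5556 = 341.0896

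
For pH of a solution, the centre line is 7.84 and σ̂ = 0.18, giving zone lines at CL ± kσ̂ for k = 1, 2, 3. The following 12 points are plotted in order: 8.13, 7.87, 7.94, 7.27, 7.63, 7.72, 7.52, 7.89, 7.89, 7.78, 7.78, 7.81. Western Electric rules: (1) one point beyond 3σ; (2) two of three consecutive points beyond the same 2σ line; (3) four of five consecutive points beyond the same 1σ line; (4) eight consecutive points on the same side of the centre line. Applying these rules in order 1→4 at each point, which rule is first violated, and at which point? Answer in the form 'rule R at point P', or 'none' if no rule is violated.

Zone of each point (C = within 1σ̂, B = 1σ̂–2σ̂, A = 2σ̂–3σ̂, * = beyond 3σ̂; sign = side of CL): 1:+B, 2:+C, 3:+C, 4:-*, 5:-B, 6:-C, 7:-B, 8:+C, 9:+C, 10:-C, 11:-C, 12:-C
Rule 1 (one point beyond the 3σ limits) is satisfied at point 4.

rule 1 at point 4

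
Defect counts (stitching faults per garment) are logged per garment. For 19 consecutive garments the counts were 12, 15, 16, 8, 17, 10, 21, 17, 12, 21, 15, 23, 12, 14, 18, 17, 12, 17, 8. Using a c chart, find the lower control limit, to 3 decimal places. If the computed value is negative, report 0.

3.381

c̄ = (12 + 15 + 16 + 8 + 17 + 10 + 21 + 17 + 12 + 21 + 15 + 23 + 12 + 14 + 18 + 17 + 12 + 17 + 8) / 19 = 285 / 19 = 15.0000
LCL = c̄ − 3√c̄ = 15.0000 − 3 × 3.8730 = 3.3810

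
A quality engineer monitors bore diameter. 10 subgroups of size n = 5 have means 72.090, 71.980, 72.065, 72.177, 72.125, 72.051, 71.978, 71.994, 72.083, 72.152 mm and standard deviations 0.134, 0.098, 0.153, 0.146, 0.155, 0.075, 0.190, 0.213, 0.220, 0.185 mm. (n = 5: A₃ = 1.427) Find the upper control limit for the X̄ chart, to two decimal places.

X̄̄ = (72.090 + 71.980 + 72.065 + 72.177 + 72.125 + 72.051 + 71.978 + 71.994 + 72.083 + 72.152) / 10 = 72.0695
s̄ = (0.134 + 0.098 + 0.153 + 0.146 + 0.155 + 0.075 + 0.190 + 0.213 + 0.220 + 0.185) / 10 = 0.1569
UCL = X̄̄ + A₃·s̄ = 72.0695 + 1.427 × 0.1569 = 72.2934

72.29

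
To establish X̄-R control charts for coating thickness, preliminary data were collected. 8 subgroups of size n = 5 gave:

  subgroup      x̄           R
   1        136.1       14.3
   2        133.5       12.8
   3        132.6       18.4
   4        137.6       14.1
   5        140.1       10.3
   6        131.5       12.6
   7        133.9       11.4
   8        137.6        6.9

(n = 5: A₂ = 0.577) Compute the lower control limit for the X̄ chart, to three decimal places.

128.092

X̄̄ = (136.1 + 133.5 + 132.6 + 137.6 + 140.1 + 131.5 + 133.9 + 137.6) / 8 = 1082.9000 / 8 = 135.3625
R̄ = (14.3 + 12.8 + 18.4 + 14.1 + 10.3 + 12.6 + 11.4 + 6.9) / 8 = 100.8000 / 8 = 12.6000
LCL = X̄̄ − A₂·R̄ = 135.3625 − 0.577 × 12.6000 = 128.0923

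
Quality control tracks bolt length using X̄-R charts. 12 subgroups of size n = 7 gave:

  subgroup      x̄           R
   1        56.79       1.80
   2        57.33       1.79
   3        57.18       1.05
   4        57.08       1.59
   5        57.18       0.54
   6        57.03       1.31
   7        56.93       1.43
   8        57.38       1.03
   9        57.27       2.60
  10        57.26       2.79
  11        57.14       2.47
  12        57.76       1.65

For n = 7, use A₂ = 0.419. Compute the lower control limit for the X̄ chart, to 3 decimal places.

X̄̄ = (56.79 + 57.33 + 57.18 + 57.08 + 57.18 + 57.03 + 56.93 + 57.38 + 57.27 + 57.26 + 57.14 + 57.76) / 12 = 686.3300 / 12 = 57.1942
R̄ = (1.80 + 1.79 + 1.05 + 1.59 + 0.54 + 1.31 + 1.43 + 1.03 + 2.60 + 2.79 + 2.47 + 1.65) / 12 = 20.0500 / 12 = 1.6708
LCL = X̄̄ − A₂·R̄ = 57.1942 − 0.419 × 1.6708 = 56.4941

56.494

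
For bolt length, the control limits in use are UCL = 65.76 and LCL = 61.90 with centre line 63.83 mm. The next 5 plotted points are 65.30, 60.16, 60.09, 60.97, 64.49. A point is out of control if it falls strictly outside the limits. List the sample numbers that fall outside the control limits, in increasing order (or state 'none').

2, 3, 4

Compare each point to [61.90, 65.76]: sample 2 = 60.16 < LCL; sample 3 = 60.09 < LCL; sample 4 = 60.97 < LCL.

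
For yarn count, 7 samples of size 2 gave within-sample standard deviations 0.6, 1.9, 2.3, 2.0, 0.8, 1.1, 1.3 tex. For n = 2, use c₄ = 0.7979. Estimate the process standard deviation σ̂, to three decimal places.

1.790

s̄ = (0.6 + 1.9 + 2.3 + 2.0 + 0.8 + 1.1 + 1.3) / 7 = 1.4286
σ̂ = s̄ / c₄ = 1.4286 / 0.7979 = 1.7904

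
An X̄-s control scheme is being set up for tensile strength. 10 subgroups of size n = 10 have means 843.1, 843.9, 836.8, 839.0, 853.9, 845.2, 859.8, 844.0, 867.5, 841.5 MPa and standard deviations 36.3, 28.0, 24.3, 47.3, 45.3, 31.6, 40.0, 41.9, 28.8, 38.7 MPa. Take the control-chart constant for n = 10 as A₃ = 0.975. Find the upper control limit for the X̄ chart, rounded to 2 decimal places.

X̄̄ = (843.1 + 843.9 + 836.8 + 839.0 + 853.9 + 845.2 + 859.8 + 844.0 + 867.5 + 841.5) / 10 = 847.4700
s̄ = (36.3 + 28.0 + 24.3 + 47.3 + 45.3 + 31.6 + 40.0 + 41.9 + 28.8 + 38.7) / 10 = 36.2200
UCL = X̄̄ + A₃·s̄ = 847.4700 + 0.975 × 36.2200 = 882.7845

882.78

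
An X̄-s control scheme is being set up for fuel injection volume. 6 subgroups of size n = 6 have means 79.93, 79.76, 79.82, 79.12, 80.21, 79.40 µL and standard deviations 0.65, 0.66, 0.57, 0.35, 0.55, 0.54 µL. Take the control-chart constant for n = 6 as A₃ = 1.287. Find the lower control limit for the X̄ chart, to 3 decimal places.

78.995

X̄̄ = (79.93 + 79.76 + 79.82 + 79.12 + 80.21 + 79.40) / 6 = 79.7067
s̄ = (0.65 + 0.66 + 0.57 + 0.35 + 0.55 + 0.54) / 6 = 0.5533
LCL = X̄̄ − A₃·s̄ = 79.7067 − 1.287 × 0.5533 = 78.9945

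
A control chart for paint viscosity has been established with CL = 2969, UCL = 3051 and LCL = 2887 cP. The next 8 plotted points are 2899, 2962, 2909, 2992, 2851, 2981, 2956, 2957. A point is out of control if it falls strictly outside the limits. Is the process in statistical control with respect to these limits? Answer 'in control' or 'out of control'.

out of control

Compare each point to [2887, 3051]: sample 5 = 2851 < LCL.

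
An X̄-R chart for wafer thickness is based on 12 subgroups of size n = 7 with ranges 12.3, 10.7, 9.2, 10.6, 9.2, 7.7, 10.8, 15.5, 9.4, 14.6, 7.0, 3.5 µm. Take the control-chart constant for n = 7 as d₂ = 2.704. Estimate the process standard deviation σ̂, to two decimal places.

3.71

R̄ = (12.3 + 10.7 + 9.2 + 10.6 + 9.2 + 7.7 + 10.8 + 15.5 + 9.4 + 14.6 + 7.0 + 3.5) / 12 = 10.0417
σ̂ = R̄ / d₂ = 10.0417 / 2.704 = 3.7136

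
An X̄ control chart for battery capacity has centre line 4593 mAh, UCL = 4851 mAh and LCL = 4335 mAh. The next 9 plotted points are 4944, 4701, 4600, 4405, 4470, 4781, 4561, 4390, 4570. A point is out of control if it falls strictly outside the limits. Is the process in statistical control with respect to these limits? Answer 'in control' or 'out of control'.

Compare each point to [4335, 4851]: sample 1 = 4944 > UCL.

out of control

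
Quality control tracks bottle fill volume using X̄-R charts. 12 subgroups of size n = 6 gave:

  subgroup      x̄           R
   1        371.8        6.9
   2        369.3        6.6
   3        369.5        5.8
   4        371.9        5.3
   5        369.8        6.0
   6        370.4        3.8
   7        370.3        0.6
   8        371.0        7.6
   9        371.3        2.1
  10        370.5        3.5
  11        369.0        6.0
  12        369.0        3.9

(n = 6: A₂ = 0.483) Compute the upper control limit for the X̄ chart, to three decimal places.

372.655

X̄̄ = (371.8 + 369.3 + 369.5 + 371.9 + 369.8 + 370.4 + 370.3 + 371.0 + 371.3 + 370.5 + 369.0 + 369.0) / 12 = 4443.8000 / 12 = 370.3167
R̄ = (6.9 + 6.6 + 5.8 + 5.3 + 6.0 + 3.8 + 0.6 + 7.6 + 2.1 + 3.5 + 6.0 + 3.9) / 12 = 58.1000 / 12 = 4.8417
UCL = X̄̄ + A₂·R̄ = 370.3167 + 0.483 × 4.8417 = 372.6552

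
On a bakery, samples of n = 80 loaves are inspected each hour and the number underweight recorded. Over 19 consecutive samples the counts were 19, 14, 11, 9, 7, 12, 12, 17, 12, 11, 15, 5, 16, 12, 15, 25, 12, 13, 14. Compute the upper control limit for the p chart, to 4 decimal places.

0.2897

p̄ = Σdᵢ / (k·n) = 251 / (19 × 80) = 0.16513
UCL = p̄ + 3·√(p̄(1−p̄)/n) = 0.16513 + 3 × √(0.16513×0.83487/80) = 0.16513 + 3 × 0.04151 = 0.28967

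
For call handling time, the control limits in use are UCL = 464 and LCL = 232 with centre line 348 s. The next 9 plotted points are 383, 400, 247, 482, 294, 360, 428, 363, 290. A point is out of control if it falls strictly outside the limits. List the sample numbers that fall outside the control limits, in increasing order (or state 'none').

Compare each point to [232, 464]: sample 4 = 482 > UCL.

4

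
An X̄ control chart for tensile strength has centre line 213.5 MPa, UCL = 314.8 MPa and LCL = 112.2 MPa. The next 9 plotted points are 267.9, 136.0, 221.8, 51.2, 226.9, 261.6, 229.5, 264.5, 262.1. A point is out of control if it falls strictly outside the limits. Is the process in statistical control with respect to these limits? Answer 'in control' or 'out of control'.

out of control

Compare each point to [112.2, 314.8]: sample 4 = 51.2 < LCL.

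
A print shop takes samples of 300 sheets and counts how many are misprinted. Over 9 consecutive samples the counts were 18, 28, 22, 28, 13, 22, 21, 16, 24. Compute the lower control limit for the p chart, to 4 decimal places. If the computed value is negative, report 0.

p̄ = Σdᵢ / (k·n) = 192 / (9 × 300) = 0.07111
LCL = p̄ − 3·√(p̄(1−p̄)/n) = 0.07111 − 3 × 0.01484 = 0.02660

0.0266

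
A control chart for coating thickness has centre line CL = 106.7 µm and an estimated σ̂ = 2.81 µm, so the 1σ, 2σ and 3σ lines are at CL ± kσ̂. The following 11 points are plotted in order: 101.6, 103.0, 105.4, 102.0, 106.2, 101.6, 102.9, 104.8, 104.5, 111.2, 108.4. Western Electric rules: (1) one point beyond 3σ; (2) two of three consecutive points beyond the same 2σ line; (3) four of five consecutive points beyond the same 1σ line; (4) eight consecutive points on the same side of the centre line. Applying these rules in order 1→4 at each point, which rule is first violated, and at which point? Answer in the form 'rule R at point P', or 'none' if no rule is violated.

Zone of each point (C = within 1σ̂, B = 1σ̂–2σ̂, A = 2σ̂–3σ̂, * = beyond 3σ̂; sign = side of CL): 1:-B, 2:-B, 3:-C, 4:-B, 5:-C, 6:-B, 7:-B, 8:-C, 9:-C, 10:+B, 11:+C
Rule 4 (eight consecutive points on the same side of the centre line) is satisfied at point 8.

rule 4 at point 8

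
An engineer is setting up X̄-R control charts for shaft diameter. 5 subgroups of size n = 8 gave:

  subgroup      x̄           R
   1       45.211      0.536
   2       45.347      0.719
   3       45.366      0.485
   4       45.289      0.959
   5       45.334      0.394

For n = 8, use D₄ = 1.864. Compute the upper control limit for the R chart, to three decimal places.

1.153

R̄ = (0.536 + 0.719 + 0.485 + 0.959 + 0.394) / 5 = 3.0930 / 5 = 0.6186
UCL_R = D₄·R̄ = 1.864 × 0.6186 = 1.1531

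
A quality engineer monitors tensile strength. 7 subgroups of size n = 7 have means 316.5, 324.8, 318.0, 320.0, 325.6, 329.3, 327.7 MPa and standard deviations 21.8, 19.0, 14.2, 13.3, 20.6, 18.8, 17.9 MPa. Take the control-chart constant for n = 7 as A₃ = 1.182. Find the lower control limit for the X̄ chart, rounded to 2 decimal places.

X̄̄ = (316.5 + 324.8 + 318.0 + 320.0 + 325.6 + 329.3 + 327.7) / 7 = 323.1286
s̄ = (21.8 + 19.0 + 14.2 + 13.3 + 20.6 + 18.8 + 17.9) / 7 = 17.9429
LCL = X̄̄ − A₃·s̄ = 323.1286 − 1.182 × 17.9429 = 301.9201

301.92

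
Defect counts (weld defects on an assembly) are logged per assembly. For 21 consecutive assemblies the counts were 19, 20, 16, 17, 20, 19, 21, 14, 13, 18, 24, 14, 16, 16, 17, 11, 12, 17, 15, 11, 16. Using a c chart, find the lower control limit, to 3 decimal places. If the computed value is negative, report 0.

c̄ = (19 + 20 + 16 + 17 + 20 + 19 + 21 + 14 + 13 + 18 + 24 + 14 + 16 + 16 + 17 + 11 + 12 + 17 + 15 + 11 + 16) / 21 = 346 / 21 = 16.4762
LCL = c̄ − 3√c̄ = 16.4762 − 3 × 4.0591 = 4.2989

4.299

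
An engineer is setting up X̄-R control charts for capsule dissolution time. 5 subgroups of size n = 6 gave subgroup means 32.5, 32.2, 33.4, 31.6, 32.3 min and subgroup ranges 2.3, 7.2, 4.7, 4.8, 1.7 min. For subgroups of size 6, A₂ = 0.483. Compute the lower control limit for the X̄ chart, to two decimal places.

30.40

X̄̄ = (32.5 + 32.2 + 33.4 + 31.6 + 32.3) / 5 = 162.0000 / 5 = 32.4000
R̄ = (2.3 + 7.2 + 4.7 + 4.8 + 1.7) / 5 = 20.7000 / 5 = 4.1400
LCL = X̄̄ − A₂·R̄ = 32.4000 − 0.483 × 4.1400 = 30.4004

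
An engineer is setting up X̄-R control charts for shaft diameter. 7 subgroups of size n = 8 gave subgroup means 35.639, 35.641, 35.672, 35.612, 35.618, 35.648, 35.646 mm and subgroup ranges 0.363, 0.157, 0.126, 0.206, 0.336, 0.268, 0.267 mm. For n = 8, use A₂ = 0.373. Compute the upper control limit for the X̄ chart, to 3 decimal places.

X̄̄ = (35.639 + 35.641 + 35.672 + 35.612 + 35.618 + 35.648 + 35.646) / 7 = 249.4760 / 7 = 35.6394
R̄ = (0.363 + 0.157 + 0.126 + 0.206 + 0.336 + 0.268 + 0.267) / 7 = 1.7230 / 7 = 0.2461
UCL = X̄̄ + A₂·R̄ = 35.6394 + 0.373 × 0.2461 = 35.7312

35.731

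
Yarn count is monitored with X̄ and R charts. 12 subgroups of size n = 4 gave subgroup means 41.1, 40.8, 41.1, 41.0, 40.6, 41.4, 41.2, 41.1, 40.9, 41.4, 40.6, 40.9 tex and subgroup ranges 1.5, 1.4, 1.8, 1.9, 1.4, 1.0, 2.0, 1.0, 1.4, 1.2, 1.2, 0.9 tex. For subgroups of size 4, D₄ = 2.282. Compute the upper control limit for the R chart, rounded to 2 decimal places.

R̄ = (1.5 + 1.4 + 1.8 + 1.9 + 1.4 + 1.0 + 2.0 + 1.0 + 1.4 + 1.2 + 1.2 + 0.9) / 12 = 16.7000 / 12 = 1.3917
UCL_R = D₄·R̄ = 2.282 × 1.3917 = 3.1758

3.18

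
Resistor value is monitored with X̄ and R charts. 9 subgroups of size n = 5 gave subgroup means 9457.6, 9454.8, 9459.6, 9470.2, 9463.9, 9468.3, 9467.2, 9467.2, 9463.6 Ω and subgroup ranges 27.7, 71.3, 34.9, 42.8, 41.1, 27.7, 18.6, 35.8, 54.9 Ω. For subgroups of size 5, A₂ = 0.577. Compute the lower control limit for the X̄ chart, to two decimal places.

X̄̄ = (9457.6 + 9454.8 + 9459.6 + 9470.2 + 9463.9 + 9468.3 + 9467.2 + 9467.2 + 9463.6) / 9 = 85172.4000 / 9 = 9463.6000
R̄ = (27.7 + 71.3 + 34.9 + 42.8 + 41.1 + 27.7 + 18.6 + 35.8 + 54.9) / 9 = 354.8000 / 9 = 39.4222
LCL = X̄̄ − A₂·R̄ = 9463.6000 − 0.577 × 39.4222 = 9440.8534

9440.85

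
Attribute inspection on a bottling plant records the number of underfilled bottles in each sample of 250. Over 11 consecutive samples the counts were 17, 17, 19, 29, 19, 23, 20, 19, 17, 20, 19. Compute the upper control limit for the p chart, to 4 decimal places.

p̄ = Σdᵢ / (k·n) = 219 / (11 × 250) = 0.07964
UCL = p̄ + 3·√(p̄(1−p̄)/n) = 0.07964 + 3 × √(0.07964×0.92036/250) = 0.07964 + 3 × 0.01712 = 0.13100

0.1310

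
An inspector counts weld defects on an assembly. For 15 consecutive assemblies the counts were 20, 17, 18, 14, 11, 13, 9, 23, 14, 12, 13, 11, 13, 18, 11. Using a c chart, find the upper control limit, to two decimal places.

25.88

c̄ = (20 + 17 + 18 + 14 + 11 + 13 + 9 + 23 + 14 + 12 + 13 + 11 + 13 + 18 + 11) / 15 = 217 / 15 = 14.4667
UCL = c̄ + 3√c̄ = 14.4667 + 3 × √14.4667 = 14.4667 + 3 × 3.8035 = 25.8772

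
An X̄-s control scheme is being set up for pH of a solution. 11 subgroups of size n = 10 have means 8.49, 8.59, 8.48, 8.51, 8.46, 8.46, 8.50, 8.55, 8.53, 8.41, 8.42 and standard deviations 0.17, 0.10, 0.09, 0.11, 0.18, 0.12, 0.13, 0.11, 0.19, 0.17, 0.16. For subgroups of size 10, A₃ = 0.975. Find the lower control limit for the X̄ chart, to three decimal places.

8.355

X̄̄ = (8.49 + 8.59 + 8.48 + 8.51 + 8.46 + 8.46 + 8.50 + 8.55 + 8.53 + 8.41 + 8.42) / 11 = 8.4909
s̄ = (0.17 + 0.10 + 0.09 + 0.11 + 0.18 + 0.12 + 0.13 + 0.11 + 0.19 + 0.17 + 0.16) / 11 = 0.1391
LCL = X̄̄ − A₃·s̄ = 8.4909 − 0.975 × 0.1391 = 8.3553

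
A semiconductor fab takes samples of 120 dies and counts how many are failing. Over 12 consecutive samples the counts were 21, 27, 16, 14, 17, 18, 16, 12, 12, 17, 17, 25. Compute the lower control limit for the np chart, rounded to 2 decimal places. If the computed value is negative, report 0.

6.02

p̄ = Σdᵢ / (k·n) = 212 / (12 × 120) = 0.14722
LCL = np̄ − 3·√(np̄(1−p̄)) = 17.6667 − 3 × 3.8815 = 6.0223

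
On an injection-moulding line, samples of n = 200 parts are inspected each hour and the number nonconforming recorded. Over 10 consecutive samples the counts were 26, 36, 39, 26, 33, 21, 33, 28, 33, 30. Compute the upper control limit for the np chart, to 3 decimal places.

p̄ = Σdᵢ / (k·n) = 305 / (10 × 200) = 0.15250
UCL = np̄ + 3·√(np̄(1−p̄)) = 30.5000 + 3 × √(30.5000×0.84750) = 30.5000 + 3 × 5.0842 = 45.7525

45.752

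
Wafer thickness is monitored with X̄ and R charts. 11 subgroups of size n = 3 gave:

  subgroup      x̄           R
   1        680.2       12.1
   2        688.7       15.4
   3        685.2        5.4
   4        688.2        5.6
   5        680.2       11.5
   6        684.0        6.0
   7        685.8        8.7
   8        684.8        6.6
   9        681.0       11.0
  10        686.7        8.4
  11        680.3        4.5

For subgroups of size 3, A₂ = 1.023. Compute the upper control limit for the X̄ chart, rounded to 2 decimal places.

X̄̄ = (680.2 + 688.7 + 685.2 + 688.2 + 680.2 + 684.0 + 685.8 + 684.8 + 681.0 + 686.7 + 680.3) / 11 = 7525.1000 / 11 = 684.1000
R̄ = (12.1 + 15.4 + 5.4 + 5.6 + 11.5 + 6.0 + 8.7 + 6.6 + 11.0 + 8.4 + 4.5) / 11 = 95.2000 / 11 = 8.6545
UCL = X̄̄ + A₂·R̄ = 684.1000 + 1.023 × 8.6545 = 692.9536

692.95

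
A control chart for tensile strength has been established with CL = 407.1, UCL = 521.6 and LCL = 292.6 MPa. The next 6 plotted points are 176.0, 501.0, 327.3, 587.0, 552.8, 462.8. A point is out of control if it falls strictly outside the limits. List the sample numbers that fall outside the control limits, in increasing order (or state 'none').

Compare each point to [292.6, 521.6]: sample 1 = 176.0 < LCL; sample 4 = 587.0 > UCL; sample 5 = 552.8 > UCL.

1, 4, 5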